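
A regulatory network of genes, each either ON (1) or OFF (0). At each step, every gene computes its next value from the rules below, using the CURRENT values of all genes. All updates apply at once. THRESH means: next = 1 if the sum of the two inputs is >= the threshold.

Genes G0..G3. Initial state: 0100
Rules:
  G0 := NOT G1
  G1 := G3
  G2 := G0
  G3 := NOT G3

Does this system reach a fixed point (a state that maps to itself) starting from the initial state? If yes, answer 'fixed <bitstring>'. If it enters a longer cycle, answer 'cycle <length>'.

Answer: cycle 2

Derivation:
Step 0: 0100
Step 1: G0=NOT G1=NOT 1=0 G1=G3=0 G2=G0=0 G3=NOT G3=NOT 0=1 -> 0001
Step 2: G0=NOT G1=NOT 0=1 G1=G3=1 G2=G0=0 G3=NOT G3=NOT 1=0 -> 1100
Step 3: G0=NOT G1=NOT 1=0 G1=G3=0 G2=G0=1 G3=NOT G3=NOT 0=1 -> 0011
Step 4: G0=NOT G1=NOT 0=1 G1=G3=1 G2=G0=0 G3=NOT G3=NOT 1=0 -> 1100
Cycle of length 2 starting at step 2 -> no fixed point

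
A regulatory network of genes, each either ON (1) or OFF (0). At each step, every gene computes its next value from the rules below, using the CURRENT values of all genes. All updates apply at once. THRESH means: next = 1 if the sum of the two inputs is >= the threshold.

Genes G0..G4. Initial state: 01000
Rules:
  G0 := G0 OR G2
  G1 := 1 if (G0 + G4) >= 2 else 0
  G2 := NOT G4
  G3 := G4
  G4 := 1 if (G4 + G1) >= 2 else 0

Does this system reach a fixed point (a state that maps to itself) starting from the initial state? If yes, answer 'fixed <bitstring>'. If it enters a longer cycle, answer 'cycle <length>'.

Answer: fixed 10100

Derivation:
Step 0: 01000
Step 1: G0=G0|G2=0|0=0 G1=(0+0>=2)=0 G2=NOT G4=NOT 0=1 G3=G4=0 G4=(0+1>=2)=0 -> 00100
Step 2: G0=G0|G2=0|1=1 G1=(0+0>=2)=0 G2=NOT G4=NOT 0=1 G3=G4=0 G4=(0+0>=2)=0 -> 10100
Step 3: G0=G0|G2=1|1=1 G1=(1+0>=2)=0 G2=NOT G4=NOT 0=1 G3=G4=0 G4=(0+0>=2)=0 -> 10100
Fixed point reached at step 2: 10100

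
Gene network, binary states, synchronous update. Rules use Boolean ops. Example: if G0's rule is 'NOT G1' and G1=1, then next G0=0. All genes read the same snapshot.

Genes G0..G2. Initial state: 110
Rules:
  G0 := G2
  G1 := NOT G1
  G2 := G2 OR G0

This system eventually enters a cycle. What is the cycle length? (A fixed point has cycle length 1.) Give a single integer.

Answer: 2

Derivation:
Step 0: 110
Step 1: G0=G2=0 G1=NOT G1=NOT 1=0 G2=G2|G0=0|1=1 -> 001
Step 2: G0=G2=1 G1=NOT G1=NOT 0=1 G2=G2|G0=1|0=1 -> 111
Step 3: G0=G2=1 G1=NOT G1=NOT 1=0 G2=G2|G0=1|1=1 -> 101
Step 4: G0=G2=1 G1=NOT G1=NOT 0=1 G2=G2|G0=1|1=1 -> 111
State from step 4 equals state from step 2 -> cycle length 2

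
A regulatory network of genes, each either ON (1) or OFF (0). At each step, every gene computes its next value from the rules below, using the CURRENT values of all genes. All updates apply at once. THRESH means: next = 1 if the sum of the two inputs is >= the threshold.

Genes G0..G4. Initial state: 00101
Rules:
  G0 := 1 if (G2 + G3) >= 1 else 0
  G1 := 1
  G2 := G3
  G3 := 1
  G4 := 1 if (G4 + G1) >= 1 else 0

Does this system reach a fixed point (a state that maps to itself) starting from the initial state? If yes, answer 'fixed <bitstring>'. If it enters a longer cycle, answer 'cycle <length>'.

Step 0: 00101
Step 1: G0=(1+0>=1)=1 G1=1(const) G2=G3=0 G3=1(const) G4=(1+0>=1)=1 -> 11011
Step 2: G0=(0+1>=1)=1 G1=1(const) G2=G3=1 G3=1(const) G4=(1+1>=1)=1 -> 11111
Step 3: G0=(1+1>=1)=1 G1=1(const) G2=G3=1 G3=1(const) G4=(1+1>=1)=1 -> 11111
Fixed point reached at step 2: 11111

Answer: fixed 11111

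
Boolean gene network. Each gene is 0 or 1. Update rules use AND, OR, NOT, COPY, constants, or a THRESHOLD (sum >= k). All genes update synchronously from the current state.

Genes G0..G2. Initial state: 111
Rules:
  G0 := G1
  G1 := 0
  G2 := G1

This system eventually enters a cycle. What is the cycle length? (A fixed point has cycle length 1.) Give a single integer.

Step 0: 111
Step 1: G0=G1=1 G1=0(const) G2=G1=1 -> 101
Step 2: G0=G1=0 G1=0(const) G2=G1=0 -> 000
Step 3: G0=G1=0 G1=0(const) G2=G1=0 -> 000
State from step 3 equals state from step 2 -> cycle length 1

Answer: 1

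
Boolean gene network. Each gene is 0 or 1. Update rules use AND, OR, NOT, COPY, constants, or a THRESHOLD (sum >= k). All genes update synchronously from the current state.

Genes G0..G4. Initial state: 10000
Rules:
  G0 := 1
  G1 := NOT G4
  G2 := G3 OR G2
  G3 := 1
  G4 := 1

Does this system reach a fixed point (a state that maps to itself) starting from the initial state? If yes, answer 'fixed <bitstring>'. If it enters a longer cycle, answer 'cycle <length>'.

Answer: fixed 10111

Derivation:
Step 0: 10000
Step 1: G0=1(const) G1=NOT G4=NOT 0=1 G2=G3|G2=0|0=0 G3=1(const) G4=1(const) -> 11011
Step 2: G0=1(const) G1=NOT G4=NOT 1=0 G2=G3|G2=1|0=1 G3=1(const) G4=1(const) -> 10111
Step 3: G0=1(const) G1=NOT G4=NOT 1=0 G2=G3|G2=1|1=1 G3=1(const) G4=1(const) -> 10111
Fixed point reached at step 2: 10111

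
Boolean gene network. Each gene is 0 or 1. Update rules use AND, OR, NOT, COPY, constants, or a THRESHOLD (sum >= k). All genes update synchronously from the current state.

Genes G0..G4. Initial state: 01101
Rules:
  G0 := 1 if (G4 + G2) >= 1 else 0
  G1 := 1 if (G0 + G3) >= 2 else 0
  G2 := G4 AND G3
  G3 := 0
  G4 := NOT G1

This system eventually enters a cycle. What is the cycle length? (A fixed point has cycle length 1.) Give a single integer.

Answer: 1

Derivation:
Step 0: 01101
Step 1: G0=(1+1>=1)=1 G1=(0+0>=2)=0 G2=G4&G3=1&0=0 G3=0(const) G4=NOT G1=NOT 1=0 -> 10000
Step 2: G0=(0+0>=1)=0 G1=(1+0>=2)=0 G2=G4&G3=0&0=0 G3=0(const) G4=NOT G1=NOT 0=1 -> 00001
Step 3: G0=(1+0>=1)=1 G1=(0+0>=2)=0 G2=G4&G3=1&0=0 G3=0(const) G4=NOT G1=NOT 0=1 -> 10001
Step 4: G0=(1+0>=1)=1 G1=(1+0>=2)=0 G2=G4&G3=1&0=0 G3=0(const) G4=NOT G1=NOT 0=1 -> 10001
State from step 4 equals state from step 3 -> cycle length 1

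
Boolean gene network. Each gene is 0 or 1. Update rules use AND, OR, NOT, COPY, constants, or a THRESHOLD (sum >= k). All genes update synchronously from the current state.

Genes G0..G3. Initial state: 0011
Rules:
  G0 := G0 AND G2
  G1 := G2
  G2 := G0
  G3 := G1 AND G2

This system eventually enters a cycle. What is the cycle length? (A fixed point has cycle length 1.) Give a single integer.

Answer: 1

Derivation:
Step 0: 0011
Step 1: G0=G0&G2=0&1=0 G1=G2=1 G2=G0=0 G3=G1&G2=0&1=0 -> 0100
Step 2: G0=G0&G2=0&0=0 G1=G2=0 G2=G0=0 G3=G1&G2=1&0=0 -> 0000
Step 3: G0=G0&G2=0&0=0 G1=G2=0 G2=G0=0 G3=G1&G2=0&0=0 -> 0000
State from step 3 equals state from step 2 -> cycle length 1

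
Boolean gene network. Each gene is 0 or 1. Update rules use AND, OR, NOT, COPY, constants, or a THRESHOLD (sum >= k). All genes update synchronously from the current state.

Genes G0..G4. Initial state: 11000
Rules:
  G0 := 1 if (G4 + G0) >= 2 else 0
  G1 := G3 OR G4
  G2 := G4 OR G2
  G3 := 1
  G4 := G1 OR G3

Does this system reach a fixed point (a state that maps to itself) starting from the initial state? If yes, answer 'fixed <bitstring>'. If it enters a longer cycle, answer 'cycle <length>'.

Step 0: 11000
Step 1: G0=(0+1>=2)=0 G1=G3|G4=0|0=0 G2=G4|G2=0|0=0 G3=1(const) G4=G1|G3=1|0=1 -> 00011
Step 2: G0=(1+0>=2)=0 G1=G3|G4=1|1=1 G2=G4|G2=1|0=1 G3=1(const) G4=G1|G3=0|1=1 -> 01111
Step 3: G0=(1+0>=2)=0 G1=G3|G4=1|1=1 G2=G4|G2=1|1=1 G3=1(const) G4=G1|G3=1|1=1 -> 01111
Fixed point reached at step 2: 01111

Answer: fixed 01111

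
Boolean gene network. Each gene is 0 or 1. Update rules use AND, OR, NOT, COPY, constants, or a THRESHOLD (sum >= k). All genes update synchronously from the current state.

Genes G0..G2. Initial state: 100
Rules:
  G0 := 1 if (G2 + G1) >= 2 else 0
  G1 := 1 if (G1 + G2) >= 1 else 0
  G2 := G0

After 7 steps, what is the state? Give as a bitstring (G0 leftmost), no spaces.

Step 1: G0=(0+0>=2)=0 G1=(0+0>=1)=0 G2=G0=1 -> 001
Step 2: G0=(1+0>=2)=0 G1=(0+1>=1)=1 G2=G0=0 -> 010
Step 3: G0=(0+1>=2)=0 G1=(1+0>=1)=1 G2=G0=0 -> 010
Step 4: G0=(0+1>=2)=0 G1=(1+0>=1)=1 G2=G0=0 -> 010
Step 5: G0=(0+1>=2)=0 G1=(1+0>=1)=1 G2=G0=0 -> 010
Step 6: G0=(0+1>=2)=0 G1=(1+0>=1)=1 G2=G0=0 -> 010
Step 7: G0=(0+1>=2)=0 G1=(1+0>=1)=1 G2=G0=0 -> 010

010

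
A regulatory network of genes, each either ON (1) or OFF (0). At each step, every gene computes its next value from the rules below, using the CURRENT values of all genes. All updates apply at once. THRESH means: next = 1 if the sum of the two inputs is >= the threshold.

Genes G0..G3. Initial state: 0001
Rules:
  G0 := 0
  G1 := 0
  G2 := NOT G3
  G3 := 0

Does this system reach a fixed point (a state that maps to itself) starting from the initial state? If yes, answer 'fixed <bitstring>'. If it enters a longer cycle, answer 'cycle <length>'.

Step 0: 0001
Step 1: G0=0(const) G1=0(const) G2=NOT G3=NOT 1=0 G3=0(const) -> 0000
Step 2: G0=0(const) G1=0(const) G2=NOT G3=NOT 0=1 G3=0(const) -> 0010
Step 3: G0=0(const) G1=0(const) G2=NOT G3=NOT 0=1 G3=0(const) -> 0010
Fixed point reached at step 2: 0010

Answer: fixed 0010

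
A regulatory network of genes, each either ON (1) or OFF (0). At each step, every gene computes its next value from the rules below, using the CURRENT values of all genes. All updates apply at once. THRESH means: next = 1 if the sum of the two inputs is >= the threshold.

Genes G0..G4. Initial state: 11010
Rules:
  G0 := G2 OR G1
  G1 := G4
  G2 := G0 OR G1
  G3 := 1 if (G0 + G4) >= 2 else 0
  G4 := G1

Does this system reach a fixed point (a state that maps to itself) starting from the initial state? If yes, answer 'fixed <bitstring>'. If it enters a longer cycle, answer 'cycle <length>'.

Step 0: 11010
Step 1: G0=G2|G1=0|1=1 G1=G4=0 G2=G0|G1=1|1=1 G3=(1+0>=2)=0 G4=G1=1 -> 10101
Step 2: G0=G2|G1=1|0=1 G1=G4=1 G2=G0|G1=1|0=1 G3=(1+1>=2)=1 G4=G1=0 -> 11110
Step 3: G0=G2|G1=1|1=1 G1=G4=0 G2=G0|G1=1|1=1 G3=(1+0>=2)=0 G4=G1=1 -> 10101
Cycle of length 2 starting at step 1 -> no fixed point

Answer: cycle 2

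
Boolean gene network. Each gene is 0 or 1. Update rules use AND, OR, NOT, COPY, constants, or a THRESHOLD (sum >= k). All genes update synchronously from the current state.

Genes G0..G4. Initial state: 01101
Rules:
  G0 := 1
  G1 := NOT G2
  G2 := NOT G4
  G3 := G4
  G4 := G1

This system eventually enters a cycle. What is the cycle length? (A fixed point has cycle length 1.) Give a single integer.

Step 0: 01101
Step 1: G0=1(const) G1=NOT G2=NOT 1=0 G2=NOT G4=NOT 1=0 G3=G4=1 G4=G1=1 -> 10011
Step 2: G0=1(const) G1=NOT G2=NOT 0=1 G2=NOT G4=NOT 1=0 G3=G4=1 G4=G1=0 -> 11010
Step 3: G0=1(const) G1=NOT G2=NOT 0=1 G2=NOT G4=NOT 0=1 G3=G4=0 G4=G1=1 -> 11101
Step 4: G0=1(const) G1=NOT G2=NOT 1=0 G2=NOT G4=NOT 1=0 G3=G4=1 G4=G1=1 -> 10011
State from step 4 equals state from step 1 -> cycle length 3

Answer: 3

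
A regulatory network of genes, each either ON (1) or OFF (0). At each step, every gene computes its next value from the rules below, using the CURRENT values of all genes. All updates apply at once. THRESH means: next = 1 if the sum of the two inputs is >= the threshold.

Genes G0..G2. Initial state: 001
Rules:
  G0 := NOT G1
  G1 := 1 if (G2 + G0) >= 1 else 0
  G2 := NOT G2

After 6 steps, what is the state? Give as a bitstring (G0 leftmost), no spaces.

Step 1: G0=NOT G1=NOT 0=1 G1=(1+0>=1)=1 G2=NOT G2=NOT 1=0 -> 110
Step 2: G0=NOT G1=NOT 1=0 G1=(0+1>=1)=1 G2=NOT G2=NOT 0=1 -> 011
Step 3: G0=NOT G1=NOT 1=0 G1=(1+0>=1)=1 G2=NOT G2=NOT 1=0 -> 010
Step 4: G0=NOT G1=NOT 1=0 G1=(0+0>=1)=0 G2=NOT G2=NOT 0=1 -> 001
Step 5: G0=NOT G1=NOT 0=1 G1=(1+0>=1)=1 G2=NOT G2=NOT 1=0 -> 110
Step 6: G0=NOT G1=NOT 1=0 G1=(0+1>=1)=1 G2=NOT G2=NOT 0=1 -> 011

011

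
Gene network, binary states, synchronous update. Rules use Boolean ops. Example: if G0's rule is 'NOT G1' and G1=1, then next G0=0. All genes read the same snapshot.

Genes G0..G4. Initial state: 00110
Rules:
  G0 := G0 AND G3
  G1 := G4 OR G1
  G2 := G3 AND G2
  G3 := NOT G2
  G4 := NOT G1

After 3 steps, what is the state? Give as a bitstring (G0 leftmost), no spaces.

Step 1: G0=G0&G3=0&1=0 G1=G4|G1=0|0=0 G2=G3&G2=1&1=1 G3=NOT G2=NOT 1=0 G4=NOT G1=NOT 0=1 -> 00101
Step 2: G0=G0&G3=0&0=0 G1=G4|G1=1|0=1 G2=G3&G2=0&1=0 G3=NOT G2=NOT 1=0 G4=NOT G1=NOT 0=1 -> 01001
Step 3: G0=G0&G3=0&0=0 G1=G4|G1=1|1=1 G2=G3&G2=0&0=0 G3=NOT G2=NOT 0=1 G4=NOT G1=NOT 1=0 -> 01010

01010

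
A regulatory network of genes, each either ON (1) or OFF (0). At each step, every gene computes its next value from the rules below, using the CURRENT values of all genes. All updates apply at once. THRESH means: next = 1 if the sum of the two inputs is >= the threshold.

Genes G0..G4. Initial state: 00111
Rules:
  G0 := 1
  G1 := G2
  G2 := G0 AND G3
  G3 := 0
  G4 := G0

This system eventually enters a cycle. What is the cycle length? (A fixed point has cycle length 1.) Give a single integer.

Step 0: 00111
Step 1: G0=1(const) G1=G2=1 G2=G0&G3=0&1=0 G3=0(const) G4=G0=0 -> 11000
Step 2: G0=1(const) G1=G2=0 G2=G0&G3=1&0=0 G3=0(const) G4=G0=1 -> 10001
Step 3: G0=1(const) G1=G2=0 G2=G0&G3=1&0=0 G3=0(const) G4=G0=1 -> 10001
State from step 3 equals state from step 2 -> cycle length 1

Answer: 1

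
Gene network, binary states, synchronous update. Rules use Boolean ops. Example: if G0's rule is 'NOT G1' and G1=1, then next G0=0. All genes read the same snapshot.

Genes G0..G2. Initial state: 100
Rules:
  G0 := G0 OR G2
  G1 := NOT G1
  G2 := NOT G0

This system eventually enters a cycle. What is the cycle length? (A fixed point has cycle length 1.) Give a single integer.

Answer: 2

Derivation:
Step 0: 100
Step 1: G0=G0|G2=1|0=1 G1=NOT G1=NOT 0=1 G2=NOT G0=NOT 1=0 -> 110
Step 2: G0=G0|G2=1|0=1 G1=NOT G1=NOT 1=0 G2=NOT G0=NOT 1=0 -> 100
State from step 2 equals state from step 0 -> cycle length 2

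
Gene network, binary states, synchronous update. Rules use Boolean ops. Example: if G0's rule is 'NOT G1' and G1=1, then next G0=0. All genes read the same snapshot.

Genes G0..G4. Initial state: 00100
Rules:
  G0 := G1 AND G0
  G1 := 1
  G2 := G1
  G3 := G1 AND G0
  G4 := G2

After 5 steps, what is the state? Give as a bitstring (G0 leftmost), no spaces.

Step 1: G0=G1&G0=0&0=0 G1=1(const) G2=G1=0 G3=G1&G0=0&0=0 G4=G2=1 -> 01001
Step 2: G0=G1&G0=1&0=0 G1=1(const) G2=G1=1 G3=G1&G0=1&0=0 G4=G2=0 -> 01100
Step 3: G0=G1&G0=1&0=0 G1=1(const) G2=G1=1 G3=G1&G0=1&0=0 G4=G2=1 -> 01101
Step 4: G0=G1&G0=1&0=0 G1=1(const) G2=G1=1 G3=G1&G0=1&0=0 G4=G2=1 -> 01101
Step 5: G0=G1&G0=1&0=0 G1=1(const) G2=G1=1 G3=G1&G0=1&0=0 G4=G2=1 -> 01101

01101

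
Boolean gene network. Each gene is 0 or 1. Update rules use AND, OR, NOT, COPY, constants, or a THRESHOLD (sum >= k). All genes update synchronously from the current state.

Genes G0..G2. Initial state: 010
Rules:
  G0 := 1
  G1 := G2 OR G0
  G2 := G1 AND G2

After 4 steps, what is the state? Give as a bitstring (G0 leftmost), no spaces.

Step 1: G0=1(const) G1=G2|G0=0|0=0 G2=G1&G2=1&0=0 -> 100
Step 2: G0=1(const) G1=G2|G0=0|1=1 G2=G1&G2=0&0=0 -> 110
Step 3: G0=1(const) G1=G2|G0=0|1=1 G2=G1&G2=1&0=0 -> 110
Step 4: G0=1(const) G1=G2|G0=0|1=1 G2=G1&G2=1&0=0 -> 110

110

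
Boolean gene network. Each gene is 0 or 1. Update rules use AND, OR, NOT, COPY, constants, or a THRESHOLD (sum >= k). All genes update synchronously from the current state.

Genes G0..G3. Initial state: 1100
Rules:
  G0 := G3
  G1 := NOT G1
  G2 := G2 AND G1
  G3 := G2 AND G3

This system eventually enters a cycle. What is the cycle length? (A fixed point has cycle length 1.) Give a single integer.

Answer: 2

Derivation:
Step 0: 1100
Step 1: G0=G3=0 G1=NOT G1=NOT 1=0 G2=G2&G1=0&1=0 G3=G2&G3=0&0=0 -> 0000
Step 2: G0=G3=0 G1=NOT G1=NOT 0=1 G2=G2&G1=0&0=0 G3=G2&G3=0&0=0 -> 0100
Step 3: G0=G3=0 G1=NOT G1=NOT 1=0 G2=G2&G1=0&1=0 G3=G2&G3=0&0=0 -> 0000
State from step 3 equals state from step 1 -> cycle length 2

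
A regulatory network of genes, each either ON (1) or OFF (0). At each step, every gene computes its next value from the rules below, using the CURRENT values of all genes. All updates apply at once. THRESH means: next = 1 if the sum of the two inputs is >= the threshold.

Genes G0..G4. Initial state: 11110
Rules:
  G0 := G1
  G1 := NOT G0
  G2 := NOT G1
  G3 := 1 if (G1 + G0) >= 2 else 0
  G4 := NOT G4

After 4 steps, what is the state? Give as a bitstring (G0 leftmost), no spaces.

Step 1: G0=G1=1 G1=NOT G0=NOT 1=0 G2=NOT G1=NOT 1=0 G3=(1+1>=2)=1 G4=NOT G4=NOT 0=1 -> 10011
Step 2: G0=G1=0 G1=NOT G0=NOT 1=0 G2=NOT G1=NOT 0=1 G3=(0+1>=2)=0 G4=NOT G4=NOT 1=0 -> 00100
Step 3: G0=G1=0 G1=NOT G0=NOT 0=1 G2=NOT G1=NOT 0=1 G3=(0+0>=2)=0 G4=NOT G4=NOT 0=1 -> 01101
Step 4: G0=G1=1 G1=NOT G0=NOT 0=1 G2=NOT G1=NOT 1=0 G3=(1+0>=2)=0 G4=NOT G4=NOT 1=0 -> 11000

11000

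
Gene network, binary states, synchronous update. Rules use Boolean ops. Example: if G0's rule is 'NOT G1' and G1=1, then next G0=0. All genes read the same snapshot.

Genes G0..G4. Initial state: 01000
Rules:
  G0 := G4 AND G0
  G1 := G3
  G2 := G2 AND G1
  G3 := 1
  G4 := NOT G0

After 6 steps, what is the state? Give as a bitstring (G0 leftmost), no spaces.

Step 1: G0=G4&G0=0&0=0 G1=G3=0 G2=G2&G1=0&1=0 G3=1(const) G4=NOT G0=NOT 0=1 -> 00011
Step 2: G0=G4&G0=1&0=0 G1=G3=1 G2=G2&G1=0&0=0 G3=1(const) G4=NOT G0=NOT 0=1 -> 01011
Step 3: G0=G4&G0=1&0=0 G1=G3=1 G2=G2&G1=0&1=0 G3=1(const) G4=NOT G0=NOT 0=1 -> 01011
Step 4: G0=G4&G0=1&0=0 G1=G3=1 G2=G2&G1=0&1=0 G3=1(const) G4=NOT G0=NOT 0=1 -> 01011
Step 5: G0=G4&G0=1&0=0 G1=G3=1 G2=G2&G1=0&1=0 G3=1(const) G4=NOT G0=NOT 0=1 -> 01011
Step 6: G0=G4&G0=1&0=0 G1=G3=1 G2=G2&G1=0&1=0 G3=1(const) G4=NOT G0=NOT 0=1 -> 01011

01011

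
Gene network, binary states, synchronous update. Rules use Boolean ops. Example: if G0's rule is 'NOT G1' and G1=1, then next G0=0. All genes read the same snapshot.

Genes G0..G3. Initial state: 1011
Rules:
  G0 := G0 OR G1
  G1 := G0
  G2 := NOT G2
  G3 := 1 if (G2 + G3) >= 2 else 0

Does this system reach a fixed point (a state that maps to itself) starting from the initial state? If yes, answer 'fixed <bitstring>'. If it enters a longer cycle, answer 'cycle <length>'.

Answer: cycle 2

Derivation:
Step 0: 1011
Step 1: G0=G0|G1=1|0=1 G1=G0=1 G2=NOT G2=NOT 1=0 G3=(1+1>=2)=1 -> 1101
Step 2: G0=G0|G1=1|1=1 G1=G0=1 G2=NOT G2=NOT 0=1 G3=(0+1>=2)=0 -> 1110
Step 3: G0=G0|G1=1|1=1 G1=G0=1 G2=NOT G2=NOT 1=0 G3=(1+0>=2)=0 -> 1100
Step 4: G0=G0|G1=1|1=1 G1=G0=1 G2=NOT G2=NOT 0=1 G3=(0+0>=2)=0 -> 1110
Cycle of length 2 starting at step 2 -> no fixed point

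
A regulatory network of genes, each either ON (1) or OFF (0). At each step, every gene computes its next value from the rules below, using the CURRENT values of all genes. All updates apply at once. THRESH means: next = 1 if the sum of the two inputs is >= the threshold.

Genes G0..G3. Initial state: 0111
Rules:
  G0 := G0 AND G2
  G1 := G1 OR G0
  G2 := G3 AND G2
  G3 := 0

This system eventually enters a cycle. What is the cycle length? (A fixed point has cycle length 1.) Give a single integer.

Step 0: 0111
Step 1: G0=G0&G2=0&1=0 G1=G1|G0=1|0=1 G2=G3&G2=1&1=1 G3=0(const) -> 0110
Step 2: G0=G0&G2=0&1=0 G1=G1|G0=1|0=1 G2=G3&G2=0&1=0 G3=0(const) -> 0100
Step 3: G0=G0&G2=0&0=0 G1=G1|G0=1|0=1 G2=G3&G2=0&0=0 G3=0(const) -> 0100
State from step 3 equals state from step 2 -> cycle length 1

Answer: 1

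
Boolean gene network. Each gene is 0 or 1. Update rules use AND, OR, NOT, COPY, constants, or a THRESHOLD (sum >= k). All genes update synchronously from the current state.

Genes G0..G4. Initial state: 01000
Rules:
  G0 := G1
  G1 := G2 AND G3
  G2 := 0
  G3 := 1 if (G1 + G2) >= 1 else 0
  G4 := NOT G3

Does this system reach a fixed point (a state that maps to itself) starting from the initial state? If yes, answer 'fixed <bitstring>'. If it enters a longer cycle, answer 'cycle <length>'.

Step 0: 01000
Step 1: G0=G1=1 G1=G2&G3=0&0=0 G2=0(const) G3=(1+0>=1)=1 G4=NOT G3=NOT 0=1 -> 10011
Step 2: G0=G1=0 G1=G2&G3=0&1=0 G2=0(const) G3=(0+0>=1)=0 G4=NOT G3=NOT 1=0 -> 00000
Step 3: G0=G1=0 G1=G2&G3=0&0=0 G2=0(const) G3=(0+0>=1)=0 G4=NOT G3=NOT 0=1 -> 00001
Step 4: G0=G1=0 G1=G2&G3=0&0=0 G2=0(const) G3=(0+0>=1)=0 G4=NOT G3=NOT 0=1 -> 00001
Fixed point reached at step 3: 00001

Answer: fixed 00001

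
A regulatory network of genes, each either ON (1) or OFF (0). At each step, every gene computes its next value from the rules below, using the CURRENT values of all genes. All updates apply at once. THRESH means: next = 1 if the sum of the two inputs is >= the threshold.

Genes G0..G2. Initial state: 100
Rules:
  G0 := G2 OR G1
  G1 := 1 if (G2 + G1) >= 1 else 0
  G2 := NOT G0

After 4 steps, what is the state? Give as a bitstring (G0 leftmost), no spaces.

Step 1: G0=G2|G1=0|0=0 G1=(0+0>=1)=0 G2=NOT G0=NOT 1=0 -> 000
Step 2: G0=G2|G1=0|0=0 G1=(0+0>=1)=0 G2=NOT G0=NOT 0=1 -> 001
Step 3: G0=G2|G1=1|0=1 G1=(1+0>=1)=1 G2=NOT G0=NOT 0=1 -> 111
Step 4: G0=G2|G1=1|1=1 G1=(1+1>=1)=1 G2=NOT G0=NOT 1=0 -> 110

110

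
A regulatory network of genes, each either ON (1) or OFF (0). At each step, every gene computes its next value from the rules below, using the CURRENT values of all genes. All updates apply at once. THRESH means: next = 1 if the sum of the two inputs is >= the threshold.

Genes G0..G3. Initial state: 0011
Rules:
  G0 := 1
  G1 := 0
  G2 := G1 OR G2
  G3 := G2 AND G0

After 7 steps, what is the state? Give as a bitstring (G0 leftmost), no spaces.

Step 1: G0=1(const) G1=0(const) G2=G1|G2=0|1=1 G3=G2&G0=1&0=0 -> 1010
Step 2: G0=1(const) G1=0(const) G2=G1|G2=0|1=1 G3=G2&G0=1&1=1 -> 1011
Step 3: G0=1(const) G1=0(const) G2=G1|G2=0|1=1 G3=G2&G0=1&1=1 -> 1011
Step 4: G0=1(const) G1=0(const) G2=G1|G2=0|1=1 G3=G2&G0=1&1=1 -> 1011
Step 5: G0=1(const) G1=0(const) G2=G1|G2=0|1=1 G3=G2&G0=1&1=1 -> 1011
Step 6: G0=1(const) G1=0(const) G2=G1|G2=0|1=1 G3=G2&G0=1&1=1 -> 1011
Step 7: G0=1(const) G1=0(const) G2=G1|G2=0|1=1 G3=G2&G0=1&1=1 -> 1011

1011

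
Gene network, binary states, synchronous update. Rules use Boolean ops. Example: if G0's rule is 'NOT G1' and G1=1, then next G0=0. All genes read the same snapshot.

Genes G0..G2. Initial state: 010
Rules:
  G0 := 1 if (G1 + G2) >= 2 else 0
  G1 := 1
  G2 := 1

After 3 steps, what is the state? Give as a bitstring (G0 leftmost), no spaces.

Step 1: G0=(1+0>=2)=0 G1=1(const) G2=1(const) -> 011
Step 2: G0=(1+1>=2)=1 G1=1(const) G2=1(const) -> 111
Step 3: G0=(1+1>=2)=1 G1=1(const) G2=1(const) -> 111

111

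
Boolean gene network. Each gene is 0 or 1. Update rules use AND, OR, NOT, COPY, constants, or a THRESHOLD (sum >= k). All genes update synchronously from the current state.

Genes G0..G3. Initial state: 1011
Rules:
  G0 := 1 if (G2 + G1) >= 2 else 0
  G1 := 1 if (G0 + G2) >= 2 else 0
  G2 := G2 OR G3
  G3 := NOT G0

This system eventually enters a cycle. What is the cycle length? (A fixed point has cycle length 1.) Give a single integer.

Answer: 2

Derivation:
Step 0: 1011
Step 1: G0=(1+0>=2)=0 G1=(1+1>=2)=1 G2=G2|G3=1|1=1 G3=NOT G0=NOT 1=0 -> 0110
Step 2: G0=(1+1>=2)=1 G1=(0+1>=2)=0 G2=G2|G3=1|0=1 G3=NOT G0=NOT 0=1 -> 1011
State from step 2 equals state from step 0 -> cycle length 2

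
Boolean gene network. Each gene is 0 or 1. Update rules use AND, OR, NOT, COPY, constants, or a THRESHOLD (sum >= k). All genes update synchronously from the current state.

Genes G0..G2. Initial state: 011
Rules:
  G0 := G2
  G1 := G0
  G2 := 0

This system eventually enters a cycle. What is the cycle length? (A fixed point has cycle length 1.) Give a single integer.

Answer: 1

Derivation:
Step 0: 011
Step 1: G0=G2=1 G1=G0=0 G2=0(const) -> 100
Step 2: G0=G2=0 G1=G0=1 G2=0(const) -> 010
Step 3: G0=G2=0 G1=G0=0 G2=0(const) -> 000
Step 4: G0=G2=0 G1=G0=0 G2=0(const) -> 000
State from step 4 equals state from step 3 -> cycle length 1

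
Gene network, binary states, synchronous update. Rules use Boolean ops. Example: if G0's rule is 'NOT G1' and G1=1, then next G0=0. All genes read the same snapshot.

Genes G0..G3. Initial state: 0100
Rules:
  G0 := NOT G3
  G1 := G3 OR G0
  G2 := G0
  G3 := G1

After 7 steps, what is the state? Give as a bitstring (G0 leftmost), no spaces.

Step 1: G0=NOT G3=NOT 0=1 G1=G3|G0=0|0=0 G2=G0=0 G3=G1=1 -> 1001
Step 2: G0=NOT G3=NOT 1=0 G1=G3|G0=1|1=1 G2=G0=1 G3=G1=0 -> 0110
Step 3: G0=NOT G3=NOT 0=1 G1=G3|G0=0|0=0 G2=G0=0 G3=G1=1 -> 1001
Step 4: G0=NOT G3=NOT 1=0 G1=G3|G0=1|1=1 G2=G0=1 G3=G1=0 -> 0110
Step 5: G0=NOT G3=NOT 0=1 G1=G3|G0=0|0=0 G2=G0=0 G3=G1=1 -> 1001
Step 6: G0=NOT G3=NOT 1=0 G1=G3|G0=1|1=1 G2=G0=1 G3=G1=0 -> 0110
Step 7: G0=NOT G3=NOT 0=1 G1=G3|G0=0|0=0 G2=G0=0 G3=G1=1 -> 1001

1001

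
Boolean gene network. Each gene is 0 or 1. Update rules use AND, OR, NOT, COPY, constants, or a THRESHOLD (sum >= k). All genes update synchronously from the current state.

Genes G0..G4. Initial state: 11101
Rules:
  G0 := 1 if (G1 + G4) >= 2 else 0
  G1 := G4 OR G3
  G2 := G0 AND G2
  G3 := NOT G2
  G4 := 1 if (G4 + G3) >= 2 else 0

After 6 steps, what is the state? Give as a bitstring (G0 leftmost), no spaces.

Step 1: G0=(1+1>=2)=1 G1=G4|G3=1|0=1 G2=G0&G2=1&1=1 G3=NOT G2=NOT 1=0 G4=(1+0>=2)=0 -> 11100
Step 2: G0=(1+0>=2)=0 G1=G4|G3=0|0=0 G2=G0&G2=1&1=1 G3=NOT G2=NOT 1=0 G4=(0+0>=2)=0 -> 00100
Step 3: G0=(0+0>=2)=0 G1=G4|G3=0|0=0 G2=G0&G2=0&1=0 G3=NOT G2=NOT 1=0 G4=(0+0>=2)=0 -> 00000
Step 4: G0=(0+0>=2)=0 G1=G4|G3=0|0=0 G2=G0&G2=0&0=0 G3=NOT G2=NOT 0=1 G4=(0+0>=2)=0 -> 00010
Step 5: G0=(0+0>=2)=0 G1=G4|G3=0|1=1 G2=G0&G2=0&0=0 G3=NOT G2=NOT 0=1 G4=(0+1>=2)=0 -> 01010
Step 6: G0=(1+0>=2)=0 G1=G4|G3=0|1=1 G2=G0&G2=0&0=0 G3=NOT G2=NOT 0=1 G4=(0+1>=2)=0 -> 01010

01010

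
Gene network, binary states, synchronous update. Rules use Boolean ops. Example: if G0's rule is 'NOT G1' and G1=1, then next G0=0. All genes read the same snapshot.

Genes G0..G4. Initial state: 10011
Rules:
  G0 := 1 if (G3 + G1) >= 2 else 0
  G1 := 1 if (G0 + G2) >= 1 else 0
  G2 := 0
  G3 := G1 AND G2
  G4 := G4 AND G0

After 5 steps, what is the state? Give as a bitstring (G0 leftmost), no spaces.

Step 1: G0=(1+0>=2)=0 G1=(1+0>=1)=1 G2=0(const) G3=G1&G2=0&0=0 G4=G4&G0=1&1=1 -> 01001
Step 2: G0=(0+1>=2)=0 G1=(0+0>=1)=0 G2=0(const) G3=G1&G2=1&0=0 G4=G4&G0=1&0=0 -> 00000
Step 3: G0=(0+0>=2)=0 G1=(0+0>=1)=0 G2=0(const) G3=G1&G2=0&0=0 G4=G4&G0=0&0=0 -> 00000
Step 4: G0=(0+0>=2)=0 G1=(0+0>=1)=0 G2=0(const) G3=G1&G2=0&0=0 G4=G4&G0=0&0=0 -> 00000
Step 5: G0=(0+0>=2)=0 G1=(0+0>=1)=0 G2=0(const) G3=G1&G2=0&0=0 G4=G4&G0=0&0=0 -> 00000

00000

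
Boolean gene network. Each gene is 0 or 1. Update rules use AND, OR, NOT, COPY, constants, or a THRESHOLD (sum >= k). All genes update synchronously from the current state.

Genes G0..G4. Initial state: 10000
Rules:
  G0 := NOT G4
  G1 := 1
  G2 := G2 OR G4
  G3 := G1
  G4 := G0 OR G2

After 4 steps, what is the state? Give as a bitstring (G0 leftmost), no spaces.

Step 1: G0=NOT G4=NOT 0=1 G1=1(const) G2=G2|G4=0|0=0 G3=G1=0 G4=G0|G2=1|0=1 -> 11001
Step 2: G0=NOT G4=NOT 1=0 G1=1(const) G2=G2|G4=0|1=1 G3=G1=1 G4=G0|G2=1|0=1 -> 01111
Step 3: G0=NOT G4=NOT 1=0 G1=1(const) G2=G2|G4=1|1=1 G3=G1=1 G4=G0|G2=0|1=1 -> 01111
Step 4: G0=NOT G4=NOT 1=0 G1=1(const) G2=G2|G4=1|1=1 G3=G1=1 G4=G0|G2=0|1=1 -> 01111

01111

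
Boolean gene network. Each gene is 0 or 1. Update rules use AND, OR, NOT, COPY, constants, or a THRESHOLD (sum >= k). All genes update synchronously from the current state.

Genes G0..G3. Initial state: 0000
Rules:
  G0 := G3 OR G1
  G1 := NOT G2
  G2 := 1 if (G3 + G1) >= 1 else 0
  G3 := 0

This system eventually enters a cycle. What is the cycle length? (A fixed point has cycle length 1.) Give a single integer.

Step 0: 0000
Step 1: G0=G3|G1=0|0=0 G1=NOT G2=NOT 0=1 G2=(0+0>=1)=0 G3=0(const) -> 0100
Step 2: G0=G3|G1=0|1=1 G1=NOT G2=NOT 0=1 G2=(0+1>=1)=1 G3=0(const) -> 1110
Step 3: G0=G3|G1=0|1=1 G1=NOT G2=NOT 1=0 G2=(0+1>=1)=1 G3=0(const) -> 1010
Step 4: G0=G3|G1=0|0=0 G1=NOT G2=NOT 1=0 G2=(0+0>=1)=0 G3=0(const) -> 0000
State from step 4 equals state from step 0 -> cycle length 4

Answer: 4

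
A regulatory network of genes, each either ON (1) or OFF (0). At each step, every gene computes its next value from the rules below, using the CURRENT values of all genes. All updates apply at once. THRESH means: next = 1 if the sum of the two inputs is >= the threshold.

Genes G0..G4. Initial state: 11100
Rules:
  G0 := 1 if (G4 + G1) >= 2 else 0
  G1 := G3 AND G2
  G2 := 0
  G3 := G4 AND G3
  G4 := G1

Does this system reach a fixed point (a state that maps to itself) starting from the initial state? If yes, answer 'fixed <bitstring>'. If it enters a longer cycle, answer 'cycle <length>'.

Answer: fixed 00000

Derivation:
Step 0: 11100
Step 1: G0=(0+1>=2)=0 G1=G3&G2=0&1=0 G2=0(const) G3=G4&G3=0&0=0 G4=G1=1 -> 00001
Step 2: G0=(1+0>=2)=0 G1=G3&G2=0&0=0 G2=0(const) G3=G4&G3=1&0=0 G4=G1=0 -> 00000
Step 3: G0=(0+0>=2)=0 G1=G3&G2=0&0=0 G2=0(const) G3=G4&G3=0&0=0 G4=G1=0 -> 00000
Fixed point reached at step 2: 00000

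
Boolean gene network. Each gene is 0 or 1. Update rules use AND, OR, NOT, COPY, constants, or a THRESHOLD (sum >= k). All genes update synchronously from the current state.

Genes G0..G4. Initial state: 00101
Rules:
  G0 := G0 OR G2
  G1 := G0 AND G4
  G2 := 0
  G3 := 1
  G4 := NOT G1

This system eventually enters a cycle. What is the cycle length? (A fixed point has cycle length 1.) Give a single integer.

Answer: 4

Derivation:
Step 0: 00101
Step 1: G0=G0|G2=0|1=1 G1=G0&G4=0&1=0 G2=0(const) G3=1(const) G4=NOT G1=NOT 0=1 -> 10011
Step 2: G0=G0|G2=1|0=1 G1=G0&G4=1&1=1 G2=0(const) G3=1(const) G4=NOT G1=NOT 0=1 -> 11011
Step 3: G0=G0|G2=1|0=1 G1=G0&G4=1&1=1 G2=0(const) G3=1(const) G4=NOT G1=NOT 1=0 -> 11010
Step 4: G0=G0|G2=1|0=1 G1=G0&G4=1&0=0 G2=0(const) G3=1(const) G4=NOT G1=NOT 1=0 -> 10010
Step 5: G0=G0|G2=1|0=1 G1=G0&G4=1&0=0 G2=0(const) G3=1(const) G4=NOT G1=NOT 0=1 -> 10011
State from step 5 equals state from step 1 -> cycle length 4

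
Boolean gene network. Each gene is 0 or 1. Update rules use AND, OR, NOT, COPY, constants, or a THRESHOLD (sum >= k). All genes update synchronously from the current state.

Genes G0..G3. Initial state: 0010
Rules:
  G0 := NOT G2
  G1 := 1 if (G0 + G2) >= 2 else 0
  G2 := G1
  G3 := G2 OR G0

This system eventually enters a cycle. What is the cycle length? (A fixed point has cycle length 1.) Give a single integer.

Answer: 1

Derivation:
Step 0: 0010
Step 1: G0=NOT G2=NOT 1=0 G1=(0+1>=2)=0 G2=G1=0 G3=G2|G0=1|0=1 -> 0001
Step 2: G0=NOT G2=NOT 0=1 G1=(0+0>=2)=0 G2=G1=0 G3=G2|G0=0|0=0 -> 1000
Step 3: G0=NOT G2=NOT 0=1 G1=(1+0>=2)=0 G2=G1=0 G3=G2|G0=0|1=1 -> 1001
Step 4: G0=NOT G2=NOT 0=1 G1=(1+0>=2)=0 G2=G1=0 G3=G2|G0=0|1=1 -> 1001
State from step 4 equals state from step 3 -> cycle length 1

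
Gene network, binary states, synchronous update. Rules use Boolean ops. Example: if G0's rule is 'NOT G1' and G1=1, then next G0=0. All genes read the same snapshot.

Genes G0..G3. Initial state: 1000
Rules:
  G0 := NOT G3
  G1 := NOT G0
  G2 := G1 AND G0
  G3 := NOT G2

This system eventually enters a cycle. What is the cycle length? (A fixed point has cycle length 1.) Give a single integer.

Step 0: 1000
Step 1: G0=NOT G3=NOT 0=1 G1=NOT G0=NOT 1=0 G2=G1&G0=0&1=0 G3=NOT G2=NOT 0=1 -> 1001
Step 2: G0=NOT G3=NOT 1=0 G1=NOT G0=NOT 1=0 G2=G1&G0=0&1=0 G3=NOT G2=NOT 0=1 -> 0001
Step 3: G0=NOT G3=NOT 1=0 G1=NOT G0=NOT 0=1 G2=G1&G0=0&0=0 G3=NOT G2=NOT 0=1 -> 0101
Step 4: G0=NOT G3=NOT 1=0 G1=NOT G0=NOT 0=1 G2=G1&G0=1&0=0 G3=NOT G2=NOT 0=1 -> 0101
State from step 4 equals state from step 3 -> cycle length 1

Answer: 1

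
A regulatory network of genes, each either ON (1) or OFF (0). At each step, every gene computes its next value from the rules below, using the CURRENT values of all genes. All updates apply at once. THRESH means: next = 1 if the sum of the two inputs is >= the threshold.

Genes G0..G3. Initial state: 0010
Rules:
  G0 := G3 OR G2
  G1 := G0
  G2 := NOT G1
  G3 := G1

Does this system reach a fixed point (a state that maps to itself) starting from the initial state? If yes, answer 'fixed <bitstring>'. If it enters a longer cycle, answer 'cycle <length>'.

Answer: fixed 1101

Derivation:
Step 0: 0010
Step 1: G0=G3|G2=0|1=1 G1=G0=0 G2=NOT G1=NOT 0=1 G3=G1=0 -> 1010
Step 2: G0=G3|G2=0|1=1 G1=G0=1 G2=NOT G1=NOT 0=1 G3=G1=0 -> 1110
Step 3: G0=G3|G2=0|1=1 G1=G0=1 G2=NOT G1=NOT 1=0 G3=G1=1 -> 1101
Step 4: G0=G3|G2=1|0=1 G1=G0=1 G2=NOT G1=NOT 1=0 G3=G1=1 -> 1101
Fixed point reached at step 3: 1101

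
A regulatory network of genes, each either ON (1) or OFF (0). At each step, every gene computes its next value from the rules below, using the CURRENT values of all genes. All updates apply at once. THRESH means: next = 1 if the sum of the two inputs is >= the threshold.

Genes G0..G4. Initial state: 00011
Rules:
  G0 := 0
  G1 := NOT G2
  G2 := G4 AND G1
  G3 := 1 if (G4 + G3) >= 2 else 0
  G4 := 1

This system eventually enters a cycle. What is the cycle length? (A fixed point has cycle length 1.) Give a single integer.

Step 0: 00011
Step 1: G0=0(const) G1=NOT G2=NOT 0=1 G2=G4&G1=1&0=0 G3=(1+1>=2)=1 G4=1(const) -> 01011
Step 2: G0=0(const) G1=NOT G2=NOT 0=1 G2=G4&G1=1&1=1 G3=(1+1>=2)=1 G4=1(const) -> 01111
Step 3: G0=0(const) G1=NOT G2=NOT 1=0 G2=G4&G1=1&1=1 G3=(1+1>=2)=1 G4=1(const) -> 00111
Step 4: G0=0(const) G1=NOT G2=NOT 1=0 G2=G4&G1=1&0=0 G3=(1+1>=2)=1 G4=1(const) -> 00011
State from step 4 equals state from step 0 -> cycle length 4

Answer: 4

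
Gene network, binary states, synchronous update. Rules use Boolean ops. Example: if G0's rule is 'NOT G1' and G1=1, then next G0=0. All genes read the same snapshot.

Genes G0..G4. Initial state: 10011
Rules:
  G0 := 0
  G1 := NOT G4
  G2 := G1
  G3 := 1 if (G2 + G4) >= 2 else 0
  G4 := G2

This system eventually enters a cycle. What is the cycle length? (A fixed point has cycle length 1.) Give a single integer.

Step 0: 10011
Step 1: G0=0(const) G1=NOT G4=NOT 1=0 G2=G1=0 G3=(0+1>=2)=0 G4=G2=0 -> 00000
Step 2: G0=0(const) G1=NOT G4=NOT 0=1 G2=G1=0 G3=(0+0>=2)=0 G4=G2=0 -> 01000
Step 3: G0=0(const) G1=NOT G4=NOT 0=1 G2=G1=1 G3=(0+0>=2)=0 G4=G2=0 -> 01100
Step 4: G0=0(const) G1=NOT G4=NOT 0=1 G2=G1=1 G3=(1+0>=2)=0 G4=G2=1 -> 01101
Step 5: G0=0(const) G1=NOT G4=NOT 1=0 G2=G1=1 G3=(1+1>=2)=1 G4=G2=1 -> 00111
Step 6: G0=0(const) G1=NOT G4=NOT 1=0 G2=G1=0 G3=(1+1>=2)=1 G4=G2=1 -> 00011
Step 7: G0=0(const) G1=NOT G4=NOT 1=0 G2=G1=0 G3=(0+1>=2)=0 G4=G2=0 -> 00000
State from step 7 equals state from step 1 -> cycle length 6

Answer: 6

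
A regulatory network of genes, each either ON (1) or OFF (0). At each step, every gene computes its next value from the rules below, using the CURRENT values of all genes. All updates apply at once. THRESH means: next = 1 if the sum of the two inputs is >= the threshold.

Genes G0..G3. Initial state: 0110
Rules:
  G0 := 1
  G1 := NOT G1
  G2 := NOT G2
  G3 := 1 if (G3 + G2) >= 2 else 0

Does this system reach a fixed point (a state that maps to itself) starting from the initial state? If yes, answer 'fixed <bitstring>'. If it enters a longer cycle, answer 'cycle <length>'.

Step 0: 0110
Step 1: G0=1(const) G1=NOT G1=NOT 1=0 G2=NOT G2=NOT 1=0 G3=(0+1>=2)=0 -> 1000
Step 2: G0=1(const) G1=NOT G1=NOT 0=1 G2=NOT G2=NOT 0=1 G3=(0+0>=2)=0 -> 1110
Step 3: G0=1(const) G1=NOT G1=NOT 1=0 G2=NOT G2=NOT 1=0 G3=(0+1>=2)=0 -> 1000
Cycle of length 2 starting at step 1 -> no fixed point

Answer: cycle 2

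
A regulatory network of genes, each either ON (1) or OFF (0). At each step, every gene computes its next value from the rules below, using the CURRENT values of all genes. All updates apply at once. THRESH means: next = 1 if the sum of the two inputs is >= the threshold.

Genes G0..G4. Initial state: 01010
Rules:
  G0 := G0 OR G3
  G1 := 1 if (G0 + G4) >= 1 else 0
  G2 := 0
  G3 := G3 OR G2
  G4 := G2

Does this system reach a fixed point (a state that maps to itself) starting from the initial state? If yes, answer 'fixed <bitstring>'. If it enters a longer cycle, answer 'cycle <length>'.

Answer: fixed 11010

Derivation:
Step 0: 01010
Step 1: G0=G0|G3=0|1=1 G1=(0+0>=1)=0 G2=0(const) G3=G3|G2=1|0=1 G4=G2=0 -> 10010
Step 2: G0=G0|G3=1|1=1 G1=(1+0>=1)=1 G2=0(const) G3=G3|G2=1|0=1 G4=G2=0 -> 11010
Step 3: G0=G0|G3=1|1=1 G1=(1+0>=1)=1 G2=0(const) G3=G3|G2=1|0=1 G4=G2=0 -> 11010
Fixed point reached at step 2: 11010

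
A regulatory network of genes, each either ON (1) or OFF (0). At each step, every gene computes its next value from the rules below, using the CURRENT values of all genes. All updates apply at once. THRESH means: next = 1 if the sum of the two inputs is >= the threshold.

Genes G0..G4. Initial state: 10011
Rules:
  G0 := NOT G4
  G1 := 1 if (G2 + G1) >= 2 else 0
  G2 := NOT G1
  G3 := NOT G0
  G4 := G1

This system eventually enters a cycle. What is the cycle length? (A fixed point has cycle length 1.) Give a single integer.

Step 0: 10011
Step 1: G0=NOT G4=NOT 1=0 G1=(0+0>=2)=0 G2=NOT G1=NOT 0=1 G3=NOT G0=NOT 1=0 G4=G1=0 -> 00100
Step 2: G0=NOT G4=NOT 0=1 G1=(1+0>=2)=0 G2=NOT G1=NOT 0=1 G3=NOT G0=NOT 0=1 G4=G1=0 -> 10110
Step 3: G0=NOT G4=NOT 0=1 G1=(1+0>=2)=0 G2=NOT G1=NOT 0=1 G3=NOT G0=NOT 1=0 G4=G1=0 -> 10100
Step 4: G0=NOT G4=NOT 0=1 G1=(1+0>=2)=0 G2=NOT G1=NOT 0=1 G3=NOT G0=NOT 1=0 G4=G1=0 -> 10100
State from step 4 equals state from step 3 -> cycle length 1

Answer: 1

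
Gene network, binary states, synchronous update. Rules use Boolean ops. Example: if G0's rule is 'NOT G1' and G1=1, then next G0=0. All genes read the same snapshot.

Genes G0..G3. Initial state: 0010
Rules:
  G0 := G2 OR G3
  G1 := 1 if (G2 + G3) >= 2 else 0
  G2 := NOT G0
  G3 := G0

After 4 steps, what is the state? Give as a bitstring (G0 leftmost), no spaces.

Step 1: G0=G2|G3=1|0=1 G1=(1+0>=2)=0 G2=NOT G0=NOT 0=1 G3=G0=0 -> 1010
Step 2: G0=G2|G3=1|0=1 G1=(1+0>=2)=0 G2=NOT G0=NOT 1=0 G3=G0=1 -> 1001
Step 3: G0=G2|G3=0|1=1 G1=(0+1>=2)=0 G2=NOT G0=NOT 1=0 G3=G0=1 -> 1001
Step 4: G0=G2|G3=0|1=1 G1=(0+1>=2)=0 G2=NOT G0=NOT 1=0 G3=G0=1 -> 1001

1001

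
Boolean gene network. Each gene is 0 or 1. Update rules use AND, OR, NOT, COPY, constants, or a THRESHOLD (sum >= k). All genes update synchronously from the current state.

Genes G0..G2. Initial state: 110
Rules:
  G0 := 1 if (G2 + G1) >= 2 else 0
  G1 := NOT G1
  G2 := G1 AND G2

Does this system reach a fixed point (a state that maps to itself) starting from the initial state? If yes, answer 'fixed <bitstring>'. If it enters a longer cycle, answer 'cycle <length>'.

Answer: cycle 2

Derivation:
Step 0: 110
Step 1: G0=(0+1>=2)=0 G1=NOT G1=NOT 1=0 G2=G1&G2=1&0=0 -> 000
Step 2: G0=(0+0>=2)=0 G1=NOT G1=NOT 0=1 G2=G1&G2=0&0=0 -> 010
Step 3: G0=(0+1>=2)=0 G1=NOT G1=NOT 1=0 G2=G1&G2=1&0=0 -> 000
Cycle of length 2 starting at step 1 -> no fixed point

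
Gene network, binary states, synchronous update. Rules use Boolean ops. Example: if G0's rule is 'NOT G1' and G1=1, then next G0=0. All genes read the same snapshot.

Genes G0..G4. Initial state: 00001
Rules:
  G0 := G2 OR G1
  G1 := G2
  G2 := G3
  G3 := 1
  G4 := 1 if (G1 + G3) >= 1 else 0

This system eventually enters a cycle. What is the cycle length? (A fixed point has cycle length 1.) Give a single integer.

Answer: 1

Derivation:
Step 0: 00001
Step 1: G0=G2|G1=0|0=0 G1=G2=0 G2=G3=0 G3=1(const) G4=(0+0>=1)=0 -> 00010
Step 2: G0=G2|G1=0|0=0 G1=G2=0 G2=G3=1 G3=1(const) G4=(0+1>=1)=1 -> 00111
Step 3: G0=G2|G1=1|0=1 G1=G2=1 G2=G3=1 G3=1(const) G4=(0+1>=1)=1 -> 11111
Step 4: G0=G2|G1=1|1=1 G1=G2=1 G2=G3=1 G3=1(const) G4=(1+1>=1)=1 -> 11111
State from step 4 equals state from step 3 -> cycle length 1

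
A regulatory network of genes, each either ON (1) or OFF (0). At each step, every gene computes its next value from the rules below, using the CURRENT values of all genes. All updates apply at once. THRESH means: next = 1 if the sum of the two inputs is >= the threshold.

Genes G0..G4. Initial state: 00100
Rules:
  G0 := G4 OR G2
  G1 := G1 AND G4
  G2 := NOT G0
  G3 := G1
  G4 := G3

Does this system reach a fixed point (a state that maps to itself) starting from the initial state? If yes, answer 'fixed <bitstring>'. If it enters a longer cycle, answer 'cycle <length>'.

Answer: cycle 4

Derivation:
Step 0: 00100
Step 1: G0=G4|G2=0|1=1 G1=G1&G4=0&0=0 G2=NOT G0=NOT 0=1 G3=G1=0 G4=G3=0 -> 10100
Step 2: G0=G4|G2=0|1=1 G1=G1&G4=0&0=0 G2=NOT G0=NOT 1=0 G3=G1=0 G4=G3=0 -> 10000
Step 3: G0=G4|G2=0|0=0 G1=G1&G4=0&0=0 G2=NOT G0=NOT 1=0 G3=G1=0 G4=G3=0 -> 00000
Step 4: G0=G4|G2=0|0=0 G1=G1&G4=0&0=0 G2=NOT G0=NOT 0=1 G3=G1=0 G4=G3=0 -> 00100
Cycle of length 4 starting at step 0 -> no fixed point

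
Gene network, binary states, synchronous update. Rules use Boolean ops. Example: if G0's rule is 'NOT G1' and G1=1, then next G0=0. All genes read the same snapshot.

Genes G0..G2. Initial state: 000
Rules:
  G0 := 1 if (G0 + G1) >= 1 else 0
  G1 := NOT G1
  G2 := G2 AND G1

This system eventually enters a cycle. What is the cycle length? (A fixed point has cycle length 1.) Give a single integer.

Step 0: 000
Step 1: G0=(0+0>=1)=0 G1=NOT G1=NOT 0=1 G2=G2&G1=0&0=0 -> 010
Step 2: G0=(0+1>=1)=1 G1=NOT G1=NOT 1=0 G2=G2&G1=0&1=0 -> 100
Step 3: G0=(1+0>=1)=1 G1=NOT G1=NOT 0=1 G2=G2&G1=0&0=0 -> 110
Step 4: G0=(1+1>=1)=1 G1=NOT G1=NOT 1=0 G2=G2&G1=0&1=0 -> 100
State from step 4 equals state from step 2 -> cycle length 2

Answer: 2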